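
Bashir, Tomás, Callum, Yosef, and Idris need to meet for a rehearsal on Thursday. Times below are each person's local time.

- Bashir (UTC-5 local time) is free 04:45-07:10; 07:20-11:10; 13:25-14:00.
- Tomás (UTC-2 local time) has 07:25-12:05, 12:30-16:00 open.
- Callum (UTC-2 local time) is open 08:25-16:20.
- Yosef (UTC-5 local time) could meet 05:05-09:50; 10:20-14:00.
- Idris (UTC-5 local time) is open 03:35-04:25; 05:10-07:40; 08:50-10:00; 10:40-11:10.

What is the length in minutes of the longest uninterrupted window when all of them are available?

105

Bashir in UTC: 09:45-12:10, 12:20-16:10, 18:25-19:00 (add 5h to convert from UTC-5).
Tomás in UTC: 09:25-14:05, 14:30-18:00 (add 2h to convert from UTC-2).
Callum in UTC: 10:25-18:20 (add 2h to convert from UTC-2).
Yosef in UTC: 10:05-14:50, 15:20-19:00 (add 5h to convert from UTC-5).
Idris in UTC: 08:35-09:25, 10:10-12:40, 13:50-15:00, 15:40-16:10 (add 5h to convert from UTC-5).
Bashir ∩ Tomás: 09:45-12:10, 12:20-14:05, 14:30-16:10.
Bashir ∩ Tomás ∩ Callum: 10:25-12:10, 12:20-14:05, 14:30-16:10.
Bashir ∩ Tomás ∩ Callum ∩ Yosef: 10:25-12:10, 12:20-14:05, 14:30-14:50, 15:20-16:10.
Bashir ∩ Tomás ∩ Callum ∩ Yosef ∩ Idris: 10:25-12:10, 12:20-12:40, 13:50-14:05, 14:30-14:50, 15:40-16:10.
The longest is 10:25-12:10 at 105 minutes.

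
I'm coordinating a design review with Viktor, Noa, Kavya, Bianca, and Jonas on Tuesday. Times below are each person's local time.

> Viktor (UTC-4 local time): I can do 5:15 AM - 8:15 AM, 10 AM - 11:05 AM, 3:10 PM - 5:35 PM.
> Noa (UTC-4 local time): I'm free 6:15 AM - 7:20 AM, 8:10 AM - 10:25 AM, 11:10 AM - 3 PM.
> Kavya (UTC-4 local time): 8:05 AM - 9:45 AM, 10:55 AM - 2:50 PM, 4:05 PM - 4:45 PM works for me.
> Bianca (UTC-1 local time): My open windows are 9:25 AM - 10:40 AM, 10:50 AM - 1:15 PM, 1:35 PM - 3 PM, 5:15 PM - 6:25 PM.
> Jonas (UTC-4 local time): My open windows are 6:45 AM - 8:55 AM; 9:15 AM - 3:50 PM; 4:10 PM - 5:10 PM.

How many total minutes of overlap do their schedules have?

5

Viktor in UTC: 09:15-12:15, 14:00-15:05, 19:10-21:35 (add 4h to convert from UTC-4).
Noa in UTC: 10:15-11:20, 12:10-14:25, 15:10-19:00 (add 4h to convert from UTC-4).
Kavya in UTC: 12:05-13:45, 14:55-18:50, 20:05-20:45 (add 4h to convert from UTC-4).
Bianca in UTC: 10:25-11:40, 11:50-14:15, 14:35-16:00, 18:15-19:25 (add 1h to convert from UTC-1).
Jonas in UTC: 10:45-12:55, 13:15-19:50, 20:10-21:10 (add 4h to convert from UTC-4).
Viktor ∩ Noa: 10:15-11:20, 12:10-12:15, 14:00-14:25.
Viktor ∩ Noa ∩ Kavya: 12:10-12:15.
Viktor ∩ Noa ∩ Kavya ∩ Bianca: 12:10-12:15.
Viktor ∩ Noa ∩ Kavya ∩ Bianca ∩ Jonas: 12:10-12:15.
That's a single block of 5 minutes.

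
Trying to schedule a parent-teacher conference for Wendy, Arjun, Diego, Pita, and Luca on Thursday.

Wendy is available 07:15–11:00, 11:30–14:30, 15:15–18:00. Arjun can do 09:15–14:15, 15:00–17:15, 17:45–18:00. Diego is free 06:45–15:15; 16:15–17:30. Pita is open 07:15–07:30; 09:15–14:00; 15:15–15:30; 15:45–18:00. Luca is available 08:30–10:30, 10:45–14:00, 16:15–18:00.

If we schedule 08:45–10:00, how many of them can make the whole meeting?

Wendy, Diego, and Luca can make the full 08:45-10:00 slot — that's 3.

3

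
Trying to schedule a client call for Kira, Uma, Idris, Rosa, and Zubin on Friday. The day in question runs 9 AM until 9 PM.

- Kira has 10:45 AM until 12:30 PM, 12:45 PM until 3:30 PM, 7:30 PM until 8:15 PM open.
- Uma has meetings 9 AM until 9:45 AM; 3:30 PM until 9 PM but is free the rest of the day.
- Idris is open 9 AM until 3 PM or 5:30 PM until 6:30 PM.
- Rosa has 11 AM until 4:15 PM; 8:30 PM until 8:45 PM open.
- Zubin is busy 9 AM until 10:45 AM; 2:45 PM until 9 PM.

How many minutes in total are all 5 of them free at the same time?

Kira free: 10:45-12:30, 12:45-15:30, 19:30-20:15.
Uma free: 09:45-15:30 (invert busy blocks within the working day).
Idris free: 09:00-15:00, 17:30-18:30.
Rosa free: 11:00-16:15, 20:30-20:45.
Zubin free: 10:45-14:45 (invert busy blocks within the working day).
Kira ∩ Uma: 10:45-12:30, 12:45-15:30.
Kira ∩ Uma ∩ Idris: 10:45-12:30, 12:45-15:00.
Kira ∩ Uma ∩ Idris ∩ Rosa: 11:00-12:30, 12:45-15:00.
Kira ∩ Uma ∩ Idris ∩ Rosa ∩ Zubin: 11:00-12:30, 12:45-14:45.
Summing the common windows: 90 + 120 = 210 minutes.

210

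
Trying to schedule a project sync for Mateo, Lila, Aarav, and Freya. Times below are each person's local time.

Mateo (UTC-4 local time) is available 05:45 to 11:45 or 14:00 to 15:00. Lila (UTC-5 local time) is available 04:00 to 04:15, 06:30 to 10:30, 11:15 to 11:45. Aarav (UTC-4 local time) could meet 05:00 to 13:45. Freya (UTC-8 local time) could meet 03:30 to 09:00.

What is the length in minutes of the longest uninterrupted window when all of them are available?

Mateo in UTC: 09:45-15:45, 18:00-19:00 (add 4h to convert from UTC-4).
Lila in UTC: 09:00-09:15, 11:30-15:30, 16:15-16:45 (add 5h to convert from UTC-5).
Aarav in UTC: 09:00-17:45 (add 4h to convert from UTC-4).
Freya in UTC: 11:30-17:00 (add 8h to convert from UTC-8).
Mateo ∩ Lila: 11:30-15:30.
Mateo ∩ Lila ∩ Aarav: 11:30-15:30.
Mateo ∩ Lila ∩ Aarav ∩ Freya: 11:30-15:30.
Those are the intersection windows.
The longest is 11:30-15:30 at 240 minutes.

240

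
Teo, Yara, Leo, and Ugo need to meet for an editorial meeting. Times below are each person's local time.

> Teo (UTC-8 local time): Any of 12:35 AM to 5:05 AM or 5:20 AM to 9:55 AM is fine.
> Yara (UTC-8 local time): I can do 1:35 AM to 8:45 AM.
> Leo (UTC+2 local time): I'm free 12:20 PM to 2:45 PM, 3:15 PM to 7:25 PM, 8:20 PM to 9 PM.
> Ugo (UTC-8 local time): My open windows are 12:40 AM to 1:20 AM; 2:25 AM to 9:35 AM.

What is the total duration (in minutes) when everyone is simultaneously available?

Teo in UTC: 08:35-13:05, 13:20-17:55 (add 8h to convert from UTC-8).
Yara in UTC: 09:35-16:45 (add 8h to convert from UTC-8).
Leo in UTC: 10:20-12:45, 13:15-17:25, 18:20-19:00 (subtract 2h to convert from UTC+2).
Ugo in UTC: 08:40-09:20, 10:25-17:35 (add 8h to convert from UTC-8).
Teo ∩ Yara: 09:35-13:05, 13:20-16:45.
Teo ∩ Yara ∩ Leo: 10:20-12:45, 13:20-16:45.
Teo ∩ Yara ∩ Leo ∩ Ugo: 10:25-12:45, 13:20-16:45.
Summing the common windows: 140 + 205 = 345 minutes.

345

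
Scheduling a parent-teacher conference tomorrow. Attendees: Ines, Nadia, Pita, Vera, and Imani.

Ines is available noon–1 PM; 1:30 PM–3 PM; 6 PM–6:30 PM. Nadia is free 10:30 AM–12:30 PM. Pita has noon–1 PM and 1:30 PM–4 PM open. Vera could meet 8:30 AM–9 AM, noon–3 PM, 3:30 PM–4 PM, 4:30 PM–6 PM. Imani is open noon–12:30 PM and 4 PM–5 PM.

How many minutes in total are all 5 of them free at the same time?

Ines ∩ Nadia: 12:00-12:30.
Ines ∩ Nadia ∩ Pita: 12:00-12:30.
Ines ∩ Nadia ∩ Pita ∩ Vera: 12:00-12:30.
Ines ∩ Nadia ∩ Pita ∩ Vera ∩ Imani: 12:00-12:30.
That's a single block of 30 minutes.

30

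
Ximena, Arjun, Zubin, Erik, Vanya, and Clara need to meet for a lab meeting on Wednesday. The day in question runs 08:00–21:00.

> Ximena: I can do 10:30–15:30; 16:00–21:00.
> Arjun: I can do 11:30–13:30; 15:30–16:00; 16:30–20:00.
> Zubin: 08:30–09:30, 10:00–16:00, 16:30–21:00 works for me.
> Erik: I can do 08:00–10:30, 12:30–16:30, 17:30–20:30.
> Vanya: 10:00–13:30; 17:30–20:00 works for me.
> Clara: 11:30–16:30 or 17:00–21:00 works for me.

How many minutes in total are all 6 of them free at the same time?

Ximena ∩ Arjun: 11:30-13:30, 16:30-20:00.
Ximena ∩ Arjun ∩ Zubin: 11:30-13:30, 16:30-20:00.
Ximena ∩ Arjun ∩ Zubin ∩ Erik: 12:30-13:30, 17:30-20:00.
Ximena ∩ Arjun ∩ Zubin ∩ Erik ∩ Vanya: 12:30-13:30, 17:30-20:00.
Ximena ∩ Arjun ∩ Zubin ∩ Erik ∩ Vanya ∩ Clara: 12:30-13:30, 17:30-20:00.
Summing the common windows: 60 + 150 = 210 minutes.

210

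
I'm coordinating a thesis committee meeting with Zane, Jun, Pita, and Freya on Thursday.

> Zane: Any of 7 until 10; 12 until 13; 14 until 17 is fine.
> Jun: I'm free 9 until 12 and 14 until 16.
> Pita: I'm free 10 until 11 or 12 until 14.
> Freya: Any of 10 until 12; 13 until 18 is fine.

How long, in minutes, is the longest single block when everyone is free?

0

Zane ∩ Jun: 09:00-10:00, 14:00-16:00.
Zane ∩ Jun ∩ Pita: ∅.
Zane ∩ Jun ∩ Pita ∩ Freya: ∅.
There is no time when everyone is free.
No common window exists, so the longest block is 0 minutes.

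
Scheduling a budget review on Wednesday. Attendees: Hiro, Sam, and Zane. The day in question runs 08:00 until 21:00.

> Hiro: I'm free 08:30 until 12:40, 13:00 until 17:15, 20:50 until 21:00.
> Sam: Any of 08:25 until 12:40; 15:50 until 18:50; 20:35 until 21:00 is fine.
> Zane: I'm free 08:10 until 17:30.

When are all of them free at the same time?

08:30-12:40, 15:50-17:15

Hiro ∩ Sam: 08:30-12:40, 15:50-17:15, 20:50-21:00.
Hiro ∩ Sam ∩ Zane: 08:30-12:40, 15:50-17:15.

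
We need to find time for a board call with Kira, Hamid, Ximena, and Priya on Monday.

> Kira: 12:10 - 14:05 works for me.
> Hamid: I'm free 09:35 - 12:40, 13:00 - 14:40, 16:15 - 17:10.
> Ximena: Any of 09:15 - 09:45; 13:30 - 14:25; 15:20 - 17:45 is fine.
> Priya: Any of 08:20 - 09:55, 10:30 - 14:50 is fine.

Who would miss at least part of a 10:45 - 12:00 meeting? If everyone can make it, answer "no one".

Kira, Ximena

Kira: not fully free for 10:45-12:00. Hamid: free for 10:45-12:00. Ximena: not fully free for 10:45-12:00. Priya: free for 10:45-12:00.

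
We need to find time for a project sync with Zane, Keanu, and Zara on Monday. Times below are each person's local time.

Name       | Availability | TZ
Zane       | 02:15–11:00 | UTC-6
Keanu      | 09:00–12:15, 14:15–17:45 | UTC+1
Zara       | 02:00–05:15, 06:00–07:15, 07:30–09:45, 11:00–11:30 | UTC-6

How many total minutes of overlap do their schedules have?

315

Zane in UTC: 08:15-17:00 (add 6h to convert from UTC-6).
Keanu in UTC: 08:00-11:15, 13:15-16:45 (subtract 1h to convert from UTC+1).
Zara in UTC: 08:00-11:15, 12:00-13:15, 13:30-15:45, 17:00-17:30 (add 6h to convert from UTC-6).
Zane ∩ Keanu: 08:15-11:15, 13:15-16:45.
Zane ∩ Keanu ∩ Zara: 08:15-11:15, 13:30-15:45.
Summing the common windows: 180 + 135 = 315 minutes.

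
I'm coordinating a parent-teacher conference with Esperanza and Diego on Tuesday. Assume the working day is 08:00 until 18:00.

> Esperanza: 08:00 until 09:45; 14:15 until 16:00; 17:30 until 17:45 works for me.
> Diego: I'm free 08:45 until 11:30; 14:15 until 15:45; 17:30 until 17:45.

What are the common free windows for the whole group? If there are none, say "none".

Esperanza ∩ Diego: 08:45-09:45, 14:15-15:45, 17:30-17:45.

08:45-09:45, 14:15-15:45, 17:30-17:45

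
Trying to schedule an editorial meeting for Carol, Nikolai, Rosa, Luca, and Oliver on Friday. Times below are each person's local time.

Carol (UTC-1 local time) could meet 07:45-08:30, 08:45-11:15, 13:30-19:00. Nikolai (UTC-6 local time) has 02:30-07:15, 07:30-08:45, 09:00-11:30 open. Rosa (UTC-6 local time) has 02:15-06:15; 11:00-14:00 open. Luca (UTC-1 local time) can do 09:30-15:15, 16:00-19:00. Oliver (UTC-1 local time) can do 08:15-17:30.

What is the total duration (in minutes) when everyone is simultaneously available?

135

Carol in UTC: 08:45-09:30, 09:45-12:15, 14:30-20:00 (add 1h to convert from UTC-1).
Nikolai in UTC: 08:30-13:15, 13:30-14:45, 15:00-17:30 (add 6h to convert from UTC-6).
Rosa in UTC: 08:15-12:15, 17:00-20:00 (add 6h to convert from UTC-6).
Luca in UTC: 10:30-16:15, 17:00-20:00 (add 1h to convert from UTC-1).
Oliver in UTC: 09:15-18:30 (add 1h to convert from UTC-1).
Carol ∩ Nikolai: 08:45-09:30, 09:45-12:15, 14:30-14:45, 15:00-17:30.
Carol ∩ Nikolai ∩ Rosa: 08:45-09:30, 09:45-12:15, 17:00-17:30.
Carol ∩ Nikolai ∩ Rosa ∩ Luca: 10:30-12:15, 17:00-17:30.
Carol ∩ Nikolai ∩ Rosa ∩ Luca ∩ Oliver: 10:30-12:15, 17:00-17:30.
So the common availability across everyone is 10:30-12:15, 17:00-17:30.
Summing the common windows: 105 + 30 = 135 minutes.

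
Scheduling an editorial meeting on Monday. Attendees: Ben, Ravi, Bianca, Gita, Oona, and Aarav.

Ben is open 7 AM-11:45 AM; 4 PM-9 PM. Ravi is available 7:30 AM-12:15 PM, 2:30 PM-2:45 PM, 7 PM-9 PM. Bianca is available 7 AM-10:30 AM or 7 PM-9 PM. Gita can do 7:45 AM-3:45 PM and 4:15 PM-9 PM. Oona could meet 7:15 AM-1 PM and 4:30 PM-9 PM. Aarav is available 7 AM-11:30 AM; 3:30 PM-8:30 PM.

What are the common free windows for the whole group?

07:45-10:30, 19:00-20:30

Ben ∩ Ravi: 07:30-11:45, 19:00-21:00.
Ben ∩ Ravi ∩ Bianca: 07:30-10:30, 19:00-21:00.
Ben ∩ Ravi ∩ Bianca ∩ Gita: 07:45-10:30, 19:00-21:00.
Ben ∩ Ravi ∩ Bianca ∩ Gita ∩ Oona: 07:45-10:30, 19:00-21:00.
Ben ∩ Ravi ∩ Bianca ∩ Gita ∩ Oona ∩ Aarav: 07:45-10:30, 19:00-20:30.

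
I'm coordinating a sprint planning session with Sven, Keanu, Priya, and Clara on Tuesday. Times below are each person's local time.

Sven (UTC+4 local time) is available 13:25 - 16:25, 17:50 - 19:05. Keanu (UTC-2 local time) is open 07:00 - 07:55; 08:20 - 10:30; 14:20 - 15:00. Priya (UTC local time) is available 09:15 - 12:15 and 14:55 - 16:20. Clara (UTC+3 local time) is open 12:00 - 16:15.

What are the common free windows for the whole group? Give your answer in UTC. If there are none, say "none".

09:25-09:55, 10:20-12:15

Sven in UTC: 09:25-12:25, 13:50-15:05 (subtract 4h to convert from UTC+4).
Keanu in UTC: 09:00-09:55, 10:20-12:30, 16:20-17:00 (add 2h to convert from UTC-2).
Priya in UTC: 09:15-12:15, 14:55-16:20.
Clara in UTC: 09:00-13:15 (subtract 3h to convert from UTC+3).
Sven ∩ Keanu: 09:25-09:55, 10:20-12:25.
Sven ∩ Keanu ∩ Priya: 09:25-09:55, 10:20-12:15.
Sven ∩ Keanu ∩ Priya ∩ Clara: 09:25-09:55, 10:20-12:15.
Those are the intersection windows.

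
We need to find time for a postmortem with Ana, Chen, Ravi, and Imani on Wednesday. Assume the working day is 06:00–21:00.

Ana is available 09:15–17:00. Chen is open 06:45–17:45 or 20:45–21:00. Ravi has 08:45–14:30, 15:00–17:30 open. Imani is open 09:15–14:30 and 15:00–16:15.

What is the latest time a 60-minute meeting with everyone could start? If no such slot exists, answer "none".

15:15

Ana ∩ Chen: 09:15-17:00.
Ana ∩ Chen ∩ Ravi: 09:15-14:30, 15:00-17:00.
Ana ∩ Chen ∩ Ravi ∩ Imani: 09:15-14:30, 15:00-16:15.
The last common window of at least 60 minutes is 15:00-16:15; a 60-minute meeting can start as late as 15:15 and still end by 16:15.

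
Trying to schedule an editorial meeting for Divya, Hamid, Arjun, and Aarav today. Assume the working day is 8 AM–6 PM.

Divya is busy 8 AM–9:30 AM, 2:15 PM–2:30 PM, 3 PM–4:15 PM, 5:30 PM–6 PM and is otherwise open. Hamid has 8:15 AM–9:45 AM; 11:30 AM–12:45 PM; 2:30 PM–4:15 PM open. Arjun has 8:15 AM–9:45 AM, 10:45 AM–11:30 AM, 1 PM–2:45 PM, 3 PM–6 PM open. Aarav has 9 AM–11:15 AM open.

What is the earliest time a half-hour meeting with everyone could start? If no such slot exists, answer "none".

Divya free: 09:30-14:15, 14:30-15:00, 16:15-17:30 (invert busy blocks within the working day).
Hamid free: 08:15-09:45, 11:30-12:45, 14:30-16:15.
Arjun free: 08:15-09:45, 10:45-11:30, 13:00-14:45, 15:00-18:00.
Aarav free: 09:00-11:15.
Divya ∩ Hamid: 09:30-09:45, 11:30-12:45, 14:30-15:00.
Divya ∩ Hamid ∩ Arjun: 09:30-09:45, 14:30-14:45.
Divya ∩ Hamid ∩ Arjun ∩ Aarav: 09:30-09:45.
No common window is at least 30 minutes long.

none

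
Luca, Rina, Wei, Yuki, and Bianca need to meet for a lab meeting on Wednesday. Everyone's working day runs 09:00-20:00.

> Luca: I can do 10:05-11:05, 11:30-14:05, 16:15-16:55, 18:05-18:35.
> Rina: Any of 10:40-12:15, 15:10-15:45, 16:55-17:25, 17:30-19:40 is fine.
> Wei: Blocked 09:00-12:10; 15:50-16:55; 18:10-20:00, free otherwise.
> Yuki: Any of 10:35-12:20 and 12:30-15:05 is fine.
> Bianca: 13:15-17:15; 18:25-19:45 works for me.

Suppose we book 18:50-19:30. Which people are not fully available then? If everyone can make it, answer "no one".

Luca free: 10:05-11:05, 11:30-14:05, 16:15-16:55, 18:05-18:35.
Rina free: 10:40-12:15, 15:10-15:45, 16:55-17:25, 17:30-19:40.
Wei free: 12:10-15:50, 16:55-18:10 (invert busy blocks within the working day).
Yuki free: 10:35-12:20, 12:30-15:05.
Bianca free: 13:15-17:15, 18:25-19:45.
Luca: not fully free for 18:50-19:30. Rina: free for 18:50-19:30. Wei: not fully free for 18:50-19:30. Yuki: not fully free for 18:50-19:30. Bianca: free for 18:50-19:30.

Luca, Wei, Yuki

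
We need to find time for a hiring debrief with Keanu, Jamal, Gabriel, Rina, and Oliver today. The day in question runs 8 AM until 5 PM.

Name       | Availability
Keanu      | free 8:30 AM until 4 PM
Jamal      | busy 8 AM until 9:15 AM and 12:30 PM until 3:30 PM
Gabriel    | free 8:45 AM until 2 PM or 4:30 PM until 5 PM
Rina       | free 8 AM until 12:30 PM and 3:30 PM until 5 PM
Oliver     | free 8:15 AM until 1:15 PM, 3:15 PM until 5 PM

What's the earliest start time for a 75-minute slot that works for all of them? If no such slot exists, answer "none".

Keanu free: 08:30-16:00.
Jamal free: 09:15-12:30, 15:30-17:00 (invert busy blocks within the working day).
Gabriel free: 08:45-14:00, 16:30-17:00.
Rina free: 08:00-12:30, 15:30-17:00.
Oliver free: 08:15-13:15, 15:15-17:00.
Keanu ∩ Jamal: 09:15-12:30, 15:30-16:00.
Keanu ∩ Jamal ∩ Gabriel: 09:15-12:30.
Keanu ∩ Jamal ∩ Gabriel ∩ Rina: 09:15-12:30.
Keanu ∩ Jamal ∩ Gabriel ∩ Rina ∩ Oliver: 09:15-12:30.
The first common window of at least 75 minutes is 09:15-12:30, so the earliest start is 09:15.

09:15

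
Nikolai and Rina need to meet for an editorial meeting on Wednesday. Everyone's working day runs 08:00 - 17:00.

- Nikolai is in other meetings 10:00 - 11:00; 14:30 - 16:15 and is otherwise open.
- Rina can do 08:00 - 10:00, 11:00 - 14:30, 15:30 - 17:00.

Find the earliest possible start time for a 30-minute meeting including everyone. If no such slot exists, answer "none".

08:00

Nikolai free: 08:00-10:00, 11:00-14:30, 16:15-17:00 (invert busy blocks within the working day).
Rina free: 08:00-10:00, 11:00-14:30, 15:30-17:00.
Nikolai ∩ Rina: 08:00-10:00, 11:00-14:30, 16:15-17:00.
Those are the intersection windows.
The first common window of at least 30 minutes is 08:00-10:00, so the earliest start is 08:00.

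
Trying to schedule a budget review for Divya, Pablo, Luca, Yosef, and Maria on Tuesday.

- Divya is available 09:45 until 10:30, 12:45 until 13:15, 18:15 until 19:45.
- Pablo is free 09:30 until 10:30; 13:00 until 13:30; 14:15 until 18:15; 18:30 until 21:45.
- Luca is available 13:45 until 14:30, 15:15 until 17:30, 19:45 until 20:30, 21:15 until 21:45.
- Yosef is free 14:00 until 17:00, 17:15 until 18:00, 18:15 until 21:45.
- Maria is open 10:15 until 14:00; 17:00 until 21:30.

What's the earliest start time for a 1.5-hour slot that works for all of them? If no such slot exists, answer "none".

none

Divya ∩ Pablo: 09:45-10:30, 13:00-13:15, 18:30-19:45.
Divya ∩ Pablo ∩ Luca: ∅.
Divya ∩ Pablo ∩ Luca ∩ Yosef: ∅.
Divya ∩ Pablo ∩ Luca ∩ Yosef ∩ Maria: ∅.
There is no time when everyone is free.
No common window is at least 90 minutes long.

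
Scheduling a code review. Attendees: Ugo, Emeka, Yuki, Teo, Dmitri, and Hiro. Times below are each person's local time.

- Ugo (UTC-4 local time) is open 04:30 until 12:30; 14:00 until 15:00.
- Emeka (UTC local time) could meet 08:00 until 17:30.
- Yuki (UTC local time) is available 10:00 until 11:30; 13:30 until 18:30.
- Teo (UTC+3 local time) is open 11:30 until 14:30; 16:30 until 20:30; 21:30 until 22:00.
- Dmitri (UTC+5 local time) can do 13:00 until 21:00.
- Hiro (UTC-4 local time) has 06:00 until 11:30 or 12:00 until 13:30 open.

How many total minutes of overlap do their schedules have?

Ugo in UTC: 08:30-16:30, 18:00-19:00 (add 4h to convert from UTC-4).
Emeka in UTC: 08:00-17:30.
Yuki in UTC: 10:00-11:30, 13:30-18:30.
Teo in UTC: 08:30-11:30, 13:30-17:30, 18:30-19:00 (subtract 3h to convert from UTC+3).
Dmitri in UTC: 08:00-16:00 (subtract 5h to convert from UTC+5).
Hiro in UTC: 10:00-15:30, 16:00-17:30 (add 4h to convert from UTC-4).
Ugo ∩ Emeka: 08:30-16:30.
Ugo ∩ Emeka ∩ Yuki: 10:00-11:30, 13:30-16:30.
Ugo ∩ Emeka ∩ Yuki ∩ Teo: 10:00-11:30, 13:30-16:30.
Ugo ∩ Emeka ∩ Yuki ∩ Teo ∩ Dmitri: 10:00-11:30, 13:30-16:00.
Ugo ∩ Emeka ∩ Yuki ∩ Teo ∩ Dmitri ∩ Hiro: 10:00-11:30, 13:30-15:30.
Summing the common windows: 90 + 120 = 210 minutes.

210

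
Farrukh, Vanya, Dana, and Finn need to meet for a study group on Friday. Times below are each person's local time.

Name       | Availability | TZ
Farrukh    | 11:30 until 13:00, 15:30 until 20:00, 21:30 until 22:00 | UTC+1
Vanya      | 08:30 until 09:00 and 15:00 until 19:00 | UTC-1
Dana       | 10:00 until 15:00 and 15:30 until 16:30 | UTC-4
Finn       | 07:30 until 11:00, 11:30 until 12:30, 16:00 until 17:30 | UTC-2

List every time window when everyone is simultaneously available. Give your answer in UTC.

18:00-19:00

Farrukh in UTC: 10:30-12:00, 14:30-19:00, 20:30-21:00 (subtract 1h to convert from UTC+1).
Vanya in UTC: 09:30-10:00, 16:00-20:00 (add 1h to convert from UTC-1).
Dana in UTC: 14:00-19:00, 19:30-20:30 (add 4h to convert from UTC-4).
Finn in UTC: 09:30-13:00, 13:30-14:30, 18:00-19:30 (add 2h to convert from UTC-2).
Farrukh ∩ Vanya: 16:00-19:00.
Farrukh ∩ Vanya ∩ Dana: 16:00-19:00.
Farrukh ∩ Vanya ∩ Dana ∩ Finn: 18:00-19:00.
So the common availability across everyone is 18:00-19:00.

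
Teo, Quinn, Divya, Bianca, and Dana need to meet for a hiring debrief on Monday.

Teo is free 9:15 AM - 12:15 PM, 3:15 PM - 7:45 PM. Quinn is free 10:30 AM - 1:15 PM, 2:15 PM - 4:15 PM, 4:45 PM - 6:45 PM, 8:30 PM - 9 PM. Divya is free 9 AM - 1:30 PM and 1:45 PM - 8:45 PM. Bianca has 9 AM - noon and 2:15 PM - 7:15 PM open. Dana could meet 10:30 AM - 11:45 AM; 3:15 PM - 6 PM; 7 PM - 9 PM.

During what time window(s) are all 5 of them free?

Teo ∩ Quinn: 10:30-12:15, 15:15-16:15, 16:45-18:45.
Teo ∩ Quinn ∩ Divya: 10:30-12:15, 15:15-16:15, 16:45-18:45.
Teo ∩ Quinn ∩ Divya ∩ Bianca: 10:30-12:00, 15:15-16:15, 16:45-18:45.
Teo ∩ Quinn ∩ Divya ∩ Bianca ∩ Dana: 10:30-11:45, 15:15-16:15, 16:45-18:00.
Those are the intersection windows.

10:30-11:45, 15:15-16:15, 16:45-18:00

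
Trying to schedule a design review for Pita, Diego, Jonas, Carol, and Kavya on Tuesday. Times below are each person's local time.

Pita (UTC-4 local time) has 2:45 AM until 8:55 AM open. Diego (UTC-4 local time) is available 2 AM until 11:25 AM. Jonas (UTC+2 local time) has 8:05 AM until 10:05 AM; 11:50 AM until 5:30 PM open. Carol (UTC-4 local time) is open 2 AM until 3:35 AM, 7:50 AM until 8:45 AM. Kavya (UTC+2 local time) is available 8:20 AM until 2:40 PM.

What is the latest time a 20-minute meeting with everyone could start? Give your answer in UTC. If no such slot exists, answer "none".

12:20

Pita in UTC: 06:45-12:55 (add 4h to convert from UTC-4).
Diego in UTC: 06:00-15:25 (add 4h to convert from UTC-4).
Jonas in UTC: 06:05-08:05, 09:50-15:30 (subtract 2h to convert from UTC+2).
Carol in UTC: 06:00-07:35, 11:50-12:45 (add 4h to convert from UTC-4).
Kavya in UTC: 06:20-12:40 (subtract 2h to convert from UTC+2).
Pita ∩ Diego: 06:45-12:55.
Pita ∩ Diego ∩ Jonas: 06:45-08:05, 09:50-12:55.
Pita ∩ Diego ∩ Jonas ∩ Carol: 06:45-07:35, 11:50-12:45.
Pita ∩ Diego ∩ Jonas ∩ Carol ∩ Kavya: 06:45-07:35, 11:50-12:40.
The last common window of at least 20 minutes is 11:50-12:40; a 20-minute meeting can start as late as 12:20 and still end by 12:40.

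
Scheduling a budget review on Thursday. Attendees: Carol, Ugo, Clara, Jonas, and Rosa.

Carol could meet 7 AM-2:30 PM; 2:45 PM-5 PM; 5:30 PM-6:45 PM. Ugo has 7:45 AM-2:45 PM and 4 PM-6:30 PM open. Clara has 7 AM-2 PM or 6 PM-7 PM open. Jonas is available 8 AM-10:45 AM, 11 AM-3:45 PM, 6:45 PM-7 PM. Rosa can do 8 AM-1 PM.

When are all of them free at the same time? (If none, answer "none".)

Carol ∩ Ugo: 07:45-14:30, 16:00-17:00, 17:30-18:30.
Carol ∩ Ugo ∩ Clara: 07:45-14:00, 18:00-18:30.
Carol ∩ Ugo ∩ Clara ∩ Jonas: 08:00-10:45, 11:00-14:00.
Carol ∩ Ugo ∩ Clara ∩ Jonas ∩ Rosa: 08:00-10:45, 11:00-13:00.

08:00-10:45, 11:00-13:00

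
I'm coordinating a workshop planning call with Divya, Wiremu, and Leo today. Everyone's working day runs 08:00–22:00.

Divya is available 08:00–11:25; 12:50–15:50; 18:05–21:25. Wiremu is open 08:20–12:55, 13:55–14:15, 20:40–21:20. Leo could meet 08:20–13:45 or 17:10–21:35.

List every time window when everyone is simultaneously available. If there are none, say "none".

Divya ∩ Wiremu: 08:20-11:25, 12:50-12:55, 13:55-14:15, 20:40-21:20.
Divya ∩ Wiremu ∩ Leo: 08:20-11:25, 12:50-12:55, 20:40-21:20.
So the common availability across everyone is 08:20-11:25, 12:50-12:55, 20:40-21:20.

08:20-11:25, 12:50-12:55, 20:40-21:20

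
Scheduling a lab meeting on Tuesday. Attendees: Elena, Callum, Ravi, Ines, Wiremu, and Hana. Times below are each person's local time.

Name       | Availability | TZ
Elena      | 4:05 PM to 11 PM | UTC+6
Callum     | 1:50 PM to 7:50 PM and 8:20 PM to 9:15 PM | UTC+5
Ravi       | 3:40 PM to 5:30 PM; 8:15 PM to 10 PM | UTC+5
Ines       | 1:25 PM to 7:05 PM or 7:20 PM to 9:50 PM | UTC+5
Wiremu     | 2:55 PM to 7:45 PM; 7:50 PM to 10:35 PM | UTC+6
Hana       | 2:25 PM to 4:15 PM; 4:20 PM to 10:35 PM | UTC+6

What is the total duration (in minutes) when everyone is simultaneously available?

165

Elena in UTC: 10:05-17:00 (subtract 6h to convert from UTC+6).
Callum in UTC: 08:50-14:50, 15:20-16:15 (subtract 5h to convert from UTC+5).
Ravi in UTC: 10:40-12:30, 15:15-17:00 (subtract 5h to convert from UTC+5).
Ines in UTC: 08:25-14:05, 14:20-16:50 (subtract 5h to convert from UTC+5).
Wiremu in UTC: 08:55-13:45, 13:50-16:35 (subtract 6h to convert from UTC+6).
Hana in UTC: 08:25-10:15, 10:20-16:35 (subtract 6h to convert from UTC+6).
Elena ∩ Callum: 10:05-14:50, 15:20-16:15.
Elena ∩ Callum ∩ Ravi: 10:40-12:30, 15:20-16:15.
Elena ∩ Callum ∩ Ravi ∩ Ines: 10:40-12:30, 15:20-16:15.
Elena ∩ Callum ∩ Ravi ∩ Ines ∩ Wiremu: 10:40-12:30, 15:20-16:15.
Elena ∩ Callum ∩ Ravi ∩ Ines ∩ Wiremu ∩ Hana: 10:40-12:30, 15:20-16:15.
Summing the common windows: 110 + 55 = 165 minutes.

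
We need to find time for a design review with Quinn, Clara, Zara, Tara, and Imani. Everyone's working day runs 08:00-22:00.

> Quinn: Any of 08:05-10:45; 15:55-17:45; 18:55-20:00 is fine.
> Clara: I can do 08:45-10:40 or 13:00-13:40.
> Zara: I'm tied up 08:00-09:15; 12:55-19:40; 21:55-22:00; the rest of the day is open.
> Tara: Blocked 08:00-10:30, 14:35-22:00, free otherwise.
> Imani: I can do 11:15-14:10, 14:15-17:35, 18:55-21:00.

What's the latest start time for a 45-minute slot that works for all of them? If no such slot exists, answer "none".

Quinn free: 08:05-10:45, 15:55-17:45, 18:55-20:00.
Clara free: 08:45-10:40, 13:00-13:40.
Zara free: 09:15-12:55, 19:40-21:55 (invert busy blocks within the working day).
Tara free: 10:30-14:35 (invert busy blocks within the working day).
Imani free: 11:15-14:10, 14:15-17:35, 18:55-21:00.
Quinn ∩ Clara: 08:45-10:40.
Quinn ∩ Clara ∩ Zara: 09:15-10:40.
Quinn ∩ Clara ∩ Zara ∩ Tara: 10:30-10:40.
Quinn ∩ Clara ∩ Zara ∩ Tara ∩ Imani: ∅.
There is no time when everyone is free.
No common window is at least 45 minutes long.

none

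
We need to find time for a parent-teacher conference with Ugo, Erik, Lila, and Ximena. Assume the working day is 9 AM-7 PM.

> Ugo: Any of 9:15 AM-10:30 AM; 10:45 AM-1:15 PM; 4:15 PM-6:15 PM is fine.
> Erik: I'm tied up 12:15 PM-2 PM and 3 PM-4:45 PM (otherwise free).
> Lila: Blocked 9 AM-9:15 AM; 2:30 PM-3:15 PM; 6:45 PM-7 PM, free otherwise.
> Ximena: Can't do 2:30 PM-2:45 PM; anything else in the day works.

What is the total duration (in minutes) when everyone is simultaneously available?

255

Ugo free: 09:15-10:30, 10:45-13:15, 16:15-18:15.
Erik free: 09:00-12:15, 14:00-15:00, 16:45-19:00 (invert busy blocks within the working day).
Lila free: 09:15-14:30, 15:15-18:45 (invert busy blocks within the working day).
Ximena free: 09:00-14:30, 14:45-19:00 (invert busy blocks within the working day).
Ugo ∩ Erik: 09:15-10:30, 10:45-12:15, 16:45-18:15.
Ugo ∩ Erik ∩ Lila: 09:15-10:30, 10:45-12:15, 16:45-18:15.
Ugo ∩ Erik ∩ Lila ∩ Ximena: 09:15-10:30, 10:45-12:15, 16:45-18:15.
Summing the common windows: 75 + 90 + 90 = 255 minutes.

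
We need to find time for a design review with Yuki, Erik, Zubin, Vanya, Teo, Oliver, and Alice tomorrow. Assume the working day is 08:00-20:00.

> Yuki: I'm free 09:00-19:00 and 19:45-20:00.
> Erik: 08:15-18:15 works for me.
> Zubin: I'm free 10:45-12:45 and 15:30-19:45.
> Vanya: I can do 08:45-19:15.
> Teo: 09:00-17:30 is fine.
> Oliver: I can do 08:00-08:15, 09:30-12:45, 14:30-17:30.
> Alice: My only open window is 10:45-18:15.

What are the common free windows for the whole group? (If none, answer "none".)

Yuki ∩ Erik: 09:00-18:15.
Yuki ∩ Erik ∩ Zubin: 10:45-12:45, 15:30-18:15.
Yuki ∩ Erik ∩ Zubin ∩ Vanya: 10:45-12:45, 15:30-18:15.
Yuki ∩ Erik ∩ Zubin ∩ Vanya ∩ Teo: 10:45-12:45, 15:30-17:30.
Yuki ∩ Erik ∩ Zubin ∩ Vanya ∩ Teo ∩ Oliver: 10:45-12:45, 15:30-17:30.
Yuki ∩ Erik ∩ Zubin ∩ Vanya ∩ Teo ∩ Oliver ∩ Alice: 10:45-12:45, 15:30-17:30.

10:45-12:45, 15:30-17:30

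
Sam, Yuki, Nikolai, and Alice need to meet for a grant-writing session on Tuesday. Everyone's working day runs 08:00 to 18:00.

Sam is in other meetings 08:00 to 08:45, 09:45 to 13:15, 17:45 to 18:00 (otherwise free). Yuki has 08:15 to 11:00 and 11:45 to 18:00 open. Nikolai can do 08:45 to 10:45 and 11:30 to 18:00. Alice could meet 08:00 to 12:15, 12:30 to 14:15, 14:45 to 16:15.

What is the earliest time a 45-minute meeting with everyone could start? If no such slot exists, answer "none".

Sam free: 08:45-09:45, 13:15-17:45 (invert busy blocks within the working day).
Yuki free: 08:15-11:00, 11:45-18:00.
Nikolai free: 08:45-10:45, 11:30-18:00.
Alice free: 08:00-12:15, 12:30-14:15, 14:45-16:15.
Sam ∩ Yuki: 08:45-09:45, 13:15-17:45.
Sam ∩ Yuki ∩ Nikolai: 08:45-09:45, 13:15-17:45.
Sam ∩ Yuki ∩ Nikolai ∩ Alice: 08:45-09:45, 13:15-14:15, 14:45-16:15.
The first common window of at least 45 minutes is 08:45-09:45, so the earliest start is 08:45.

08:45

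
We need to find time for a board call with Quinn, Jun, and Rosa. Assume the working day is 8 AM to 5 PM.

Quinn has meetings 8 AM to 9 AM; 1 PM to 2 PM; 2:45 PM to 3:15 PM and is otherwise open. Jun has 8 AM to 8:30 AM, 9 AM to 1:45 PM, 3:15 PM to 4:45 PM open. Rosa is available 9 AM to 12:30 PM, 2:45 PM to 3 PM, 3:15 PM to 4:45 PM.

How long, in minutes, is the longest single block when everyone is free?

210

Quinn free: 09:00-13:00, 14:00-14:45, 15:15-17:00 (invert busy blocks within the working day).
Jun free: 08:00-08:30, 09:00-13:45, 15:15-16:45.
Rosa free: 09:00-12:30, 14:45-15:00, 15:15-16:45.
Quinn ∩ Jun: 09:00-13:00, 15:15-16:45.
Quinn ∩ Jun ∩ Rosa: 09:00-12:30, 15:15-16:45.
The longest is 09:00-12:30 at 210 minutes.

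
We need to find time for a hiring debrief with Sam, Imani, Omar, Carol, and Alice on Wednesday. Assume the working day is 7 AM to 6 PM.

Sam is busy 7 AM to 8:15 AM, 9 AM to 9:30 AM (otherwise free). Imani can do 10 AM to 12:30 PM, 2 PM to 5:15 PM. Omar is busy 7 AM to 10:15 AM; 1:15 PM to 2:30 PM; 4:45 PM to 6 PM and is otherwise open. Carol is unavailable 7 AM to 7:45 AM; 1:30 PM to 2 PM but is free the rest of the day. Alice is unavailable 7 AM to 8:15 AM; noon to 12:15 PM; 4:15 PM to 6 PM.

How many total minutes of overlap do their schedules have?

225

Sam free: 08:15-09:00, 09:30-18:00 (invert busy blocks within the working day).
Imani free: 10:00-12:30, 14:00-17:15.
Omar free: 10:15-13:15, 14:30-16:45 (invert busy blocks within the working day).
Carol free: 07:45-13:30, 14:00-18:00 (invert busy blocks within the working day).
Alice free: 08:15-12:00, 12:15-16:15 (invert busy blocks within the working day).
Sam ∩ Imani: 10:00-12:30, 14:00-17:15.
Sam ∩ Imani ∩ Omar: 10:15-12:30, 14:30-16:45.
Sam ∩ Imani ∩ Omar ∩ Carol: 10:15-12:30, 14:30-16:45.
Sam ∩ Imani ∩ Omar ∩ Carol ∩ Alice: 10:15-12:00, 12:15-12:30, 14:30-16:15.
Summing the common windows: 105 + 15 + 105 = 225 minutes.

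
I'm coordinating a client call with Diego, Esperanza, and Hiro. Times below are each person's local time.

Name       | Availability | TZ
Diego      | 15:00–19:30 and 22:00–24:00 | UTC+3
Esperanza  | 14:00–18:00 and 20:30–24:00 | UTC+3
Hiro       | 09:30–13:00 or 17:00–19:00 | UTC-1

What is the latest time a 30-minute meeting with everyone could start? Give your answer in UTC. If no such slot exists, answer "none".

Diego in UTC: 12:00-16:30, 19:00-21:00 (subtract 3h to convert from UTC+3).
Esperanza in UTC: 11:00-15:00, 17:30-21:00 (subtract 3h to convert from UTC+3).
Hiro in UTC: 10:30-14:00, 18:00-20:00 (add 1h to convert from UTC-1).
Diego ∩ Esperanza: 12:00-15:00, 19:00-21:00.
Diego ∩ Esperanza ∩ Hiro: 12:00-14:00, 19:00-20:00.
Those are the intersection windows.
The last common window of at least 30 minutes is 19:00-20:00; a 30-minute meeting can start as late as 19:30 and still end by 20:00.

19:30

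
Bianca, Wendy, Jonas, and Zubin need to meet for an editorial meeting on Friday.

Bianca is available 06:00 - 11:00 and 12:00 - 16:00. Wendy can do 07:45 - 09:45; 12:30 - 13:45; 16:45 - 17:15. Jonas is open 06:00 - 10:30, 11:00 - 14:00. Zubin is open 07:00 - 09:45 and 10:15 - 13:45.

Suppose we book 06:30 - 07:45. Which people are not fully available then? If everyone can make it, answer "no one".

Wendy, Zubin

Bianca: free for 06:30-07:45. Wendy: not fully free for 06:30-07:45. Jonas: free for 06:30-07:45. Zubin: not fully free for 06:30-07:45.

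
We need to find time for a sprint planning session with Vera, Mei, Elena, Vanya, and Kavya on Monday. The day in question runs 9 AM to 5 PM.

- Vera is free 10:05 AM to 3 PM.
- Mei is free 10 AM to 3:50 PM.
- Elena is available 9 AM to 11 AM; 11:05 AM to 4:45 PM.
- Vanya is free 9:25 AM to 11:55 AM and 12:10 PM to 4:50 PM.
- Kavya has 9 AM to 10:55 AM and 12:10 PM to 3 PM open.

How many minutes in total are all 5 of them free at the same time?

Vera ∩ Mei: 10:05-15:00.
Vera ∩ Mei ∩ Elena: 10:05-11:00, 11:05-15:00.
Vera ∩ Mei ∩ Elena ∩ Vanya: 10:05-11:00, 11:05-11:55, 12:10-15:00.
Vera ∩ Mei ∩ Elena ∩ Vanya ∩ Kavya: 10:05-10:55, 12:10-15:00.
So the common availability across everyone is 10:05-10:55, 12:10-15:00.
Summing the common windows: 50 + 170 = 220 minutes.

220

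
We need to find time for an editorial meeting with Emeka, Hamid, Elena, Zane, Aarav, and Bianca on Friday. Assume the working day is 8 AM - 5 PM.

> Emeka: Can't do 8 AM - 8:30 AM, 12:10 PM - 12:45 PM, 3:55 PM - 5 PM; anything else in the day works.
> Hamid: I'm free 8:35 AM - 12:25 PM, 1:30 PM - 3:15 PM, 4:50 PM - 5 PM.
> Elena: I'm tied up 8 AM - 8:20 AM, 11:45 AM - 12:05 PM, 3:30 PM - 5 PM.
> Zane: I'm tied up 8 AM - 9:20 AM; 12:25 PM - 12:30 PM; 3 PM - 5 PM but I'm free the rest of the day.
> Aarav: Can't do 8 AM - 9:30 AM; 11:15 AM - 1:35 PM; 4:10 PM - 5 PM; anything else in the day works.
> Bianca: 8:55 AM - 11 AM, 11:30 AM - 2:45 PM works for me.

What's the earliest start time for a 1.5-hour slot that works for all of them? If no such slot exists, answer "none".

09:30

Emeka free: 08:30-12:10, 12:45-15:55 (invert busy blocks within the working day).
Hamid free: 08:35-12:25, 13:30-15:15, 16:50-17:00.
Elena free: 08:20-11:45, 12:05-15:30 (invert busy blocks within the working day).
Zane free: 09:20-12:25, 12:30-15:00 (invert busy blocks within the working day).
Aarav free: 09:30-11:15, 13:35-16:10 (invert busy blocks within the working day).
Bianca free: 08:55-11:00, 11:30-14:45.
Emeka ∩ Hamid: 08:35-12:10, 13:30-15:15.
Emeka ∩ Hamid ∩ Elena: 08:35-11:45, 12:05-12:10, 13:30-15:15.
Emeka ∩ Hamid ∩ Elena ∩ Zane: 09:20-11:45, 12:05-12:10, 13:30-15:00.
Emeka ∩ Hamid ∩ Elena ∩ Zane ∩ Aarav: 09:30-11:15, 13:35-15:00.
Emeka ∩ Hamid ∩ Elena ∩ Zane ∩ Aarav ∩ Bianca: 09:30-11:00, 13:35-14:45.
The first common window of at least 90 minutes is 09:30-11:00, so the earliest start is 09:30.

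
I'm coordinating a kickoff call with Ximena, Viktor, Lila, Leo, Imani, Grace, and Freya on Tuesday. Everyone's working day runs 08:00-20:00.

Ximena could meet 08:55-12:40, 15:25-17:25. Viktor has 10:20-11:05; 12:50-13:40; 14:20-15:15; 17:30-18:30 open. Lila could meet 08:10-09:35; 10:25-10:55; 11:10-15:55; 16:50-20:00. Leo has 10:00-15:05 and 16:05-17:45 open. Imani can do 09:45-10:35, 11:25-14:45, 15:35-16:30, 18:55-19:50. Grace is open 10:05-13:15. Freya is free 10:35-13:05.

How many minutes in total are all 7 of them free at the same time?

0

Ximena ∩ Viktor: 10:20-11:05.
Ximena ∩ Viktor ∩ Lila: 10:25-10:55.
Ximena ∩ Viktor ∩ Lila ∩ Leo: 10:25-10:55.
Ximena ∩ Viktor ∩ Lila ∩ Leo ∩ Imani: 10:25-10:35.
Ximena ∩ Viktor ∩ Lila ∩ Leo ∩ Imani ∩ Grace: 10:25-10:35.
Ximena ∩ Viktor ∩ Lila ∩ Leo ∩ Imani ∩ Grace ∩ Freya: ∅.
There is no time when everyone is free.
There is no common window, so the total is 0 minutes.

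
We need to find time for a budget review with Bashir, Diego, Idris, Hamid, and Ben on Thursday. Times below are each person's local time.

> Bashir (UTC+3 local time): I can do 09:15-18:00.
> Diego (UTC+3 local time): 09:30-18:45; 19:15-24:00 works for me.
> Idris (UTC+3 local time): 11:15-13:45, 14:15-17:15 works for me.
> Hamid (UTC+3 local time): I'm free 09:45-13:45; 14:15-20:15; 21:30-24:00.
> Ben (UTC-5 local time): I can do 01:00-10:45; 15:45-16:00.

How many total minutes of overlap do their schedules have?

Bashir in UTC: 06:15-15:00 (subtract 3h to convert from UTC+3).
Diego in UTC: 06:30-15:45, 16:15-21:00 (subtract 3h to convert from UTC+3).
Idris in UTC: 08:15-10:45, 11:15-14:15 (subtract 3h to convert from UTC+3).
Hamid in UTC: 06:45-10:45, 11:15-17:15, 18:30-21:00 (subtract 3h to convert from UTC+3).
Ben in UTC: 06:00-15:45, 20:45-21:00 (add 5h to convert from UTC-5).
Bashir ∩ Diego: 06:30-15:00.
Bashir ∩ Diego ∩ Idris: 08:15-10:45, 11:15-14:15.
Bashir ∩ Diego ∩ Idris ∩ Hamid: 08:15-10:45, 11:15-14:15.
Bashir ∩ Diego ∩ Idris ∩ Hamid ∩ Ben: 08:15-10:45, 11:15-14:15.
Summing the common windows: 150 + 180 = 330 minutes.

330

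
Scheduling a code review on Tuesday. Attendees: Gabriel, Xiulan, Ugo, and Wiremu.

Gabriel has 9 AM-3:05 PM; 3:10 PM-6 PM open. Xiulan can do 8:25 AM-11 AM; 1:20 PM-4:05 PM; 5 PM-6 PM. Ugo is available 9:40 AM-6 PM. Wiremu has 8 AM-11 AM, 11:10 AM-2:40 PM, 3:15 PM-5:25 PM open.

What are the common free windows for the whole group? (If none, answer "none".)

Gabriel ∩ Xiulan: 09:00-11:00, 13:20-15:05, 15:10-16:05, 17:00-18:00.
Gabriel ∩ Xiulan ∩ Ugo: 09:40-11:00, 13:20-15:05, 15:10-16:05, 17:00-18:00.
Gabriel ∩ Xiulan ∩ Ugo ∩ Wiremu: 09:40-11:00, 13:20-14:40, 15:15-16:05, 17:00-17:25.

09:40-11:00, 13:20-14:40, 15:15-16:05, 17:00-17:25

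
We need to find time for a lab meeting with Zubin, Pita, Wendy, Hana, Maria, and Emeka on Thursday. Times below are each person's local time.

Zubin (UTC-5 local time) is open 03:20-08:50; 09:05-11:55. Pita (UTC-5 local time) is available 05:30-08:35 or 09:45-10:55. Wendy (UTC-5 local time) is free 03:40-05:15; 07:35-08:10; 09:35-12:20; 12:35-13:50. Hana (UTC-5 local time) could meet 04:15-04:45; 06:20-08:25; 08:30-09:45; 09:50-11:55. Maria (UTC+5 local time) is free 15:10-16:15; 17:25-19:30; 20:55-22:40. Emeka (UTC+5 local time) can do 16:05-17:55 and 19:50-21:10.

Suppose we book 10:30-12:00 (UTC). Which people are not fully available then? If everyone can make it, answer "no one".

Emeka, Hana, Maria, Wendy

Zubin in UTC: 08:20-13:50, 14:05-16:55 (add 5h to convert from UTC-5).
Pita in UTC: 10:30-13:35, 14:45-15:55 (add 5h to convert from UTC-5).
Wendy in UTC: 08:40-10:15, 12:35-13:10, 14:35-17:20, 17:35-18:50 (add 5h to convert from UTC-5).
Hana in UTC: 09:15-09:45, 11:20-13:25, 13:30-14:45, 14:50-16:55 (add 5h to convert from UTC-5).
Maria in UTC: 10:10-11:15, 12:25-14:30, 15:55-17:40 (subtract 5h to convert from UTC+5).
Emeka in UTC: 11:05-12:55, 14:50-16:10 (subtract 5h to convert from UTC+5).
Zubin: free for 10:30-12:00. Pita: free for 10:30-12:00. Wendy: not fully free for 10:30-12:00. Hana: not fully free for 10:30-12:00. Maria: not fully free for 10:30-12:00. Emeka: not fully free for 10:30-12:00.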